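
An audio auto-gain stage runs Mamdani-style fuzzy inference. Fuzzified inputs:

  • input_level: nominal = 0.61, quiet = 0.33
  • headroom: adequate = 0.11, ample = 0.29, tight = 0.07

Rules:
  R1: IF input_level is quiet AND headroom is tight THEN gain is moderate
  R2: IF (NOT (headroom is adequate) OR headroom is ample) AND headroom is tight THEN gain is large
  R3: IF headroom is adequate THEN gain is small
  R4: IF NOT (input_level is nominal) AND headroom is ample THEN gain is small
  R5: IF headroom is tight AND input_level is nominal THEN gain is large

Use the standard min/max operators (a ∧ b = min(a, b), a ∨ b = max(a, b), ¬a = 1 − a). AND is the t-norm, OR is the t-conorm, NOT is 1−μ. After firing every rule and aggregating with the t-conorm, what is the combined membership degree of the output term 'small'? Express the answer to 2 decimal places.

R1: quiet=0.33, tight=0.07; AND[min(a, b)] → w = 0.07
R2: (¬adequate=1−0.11=0.89 OR ample=0.29) = 0.89; AND[min(a, b)] with tight=0.07 → w = 0.07
R3: adequate=0.11 → w = 0.11
R4: ¬nominal=1−0.61=0.39, ample=0.29; AND[min(a, b)] → w = 0.29
R5: tight=0.07, nominal=0.61; AND[min(a, b)] → w = 0.07
Rules with consequent 'small': {R3, R4} → strengths 0.11, 0.29
Aggregate via t-conorm [max(a, b)]: 0.29

0.29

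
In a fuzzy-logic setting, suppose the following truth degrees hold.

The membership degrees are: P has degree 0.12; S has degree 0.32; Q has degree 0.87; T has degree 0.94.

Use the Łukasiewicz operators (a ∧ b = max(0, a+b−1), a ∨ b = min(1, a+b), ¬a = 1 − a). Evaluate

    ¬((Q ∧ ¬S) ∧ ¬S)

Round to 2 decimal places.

0.77

¬S = 1 − 0.32 = 0.68
Q ∧ ¬S = max(0, a+b−1) on (0.87, 0.68) = 0.55
¬S = 1 − 0.32 = 0.68
(Q ∧ ¬S) ∧ ¬S = max(0, a+b−1) on (0.55, 0.68) = 0.23
¬((Q ∧ ¬S) ∧ ¬S) = 1 − 0.23 = 0.77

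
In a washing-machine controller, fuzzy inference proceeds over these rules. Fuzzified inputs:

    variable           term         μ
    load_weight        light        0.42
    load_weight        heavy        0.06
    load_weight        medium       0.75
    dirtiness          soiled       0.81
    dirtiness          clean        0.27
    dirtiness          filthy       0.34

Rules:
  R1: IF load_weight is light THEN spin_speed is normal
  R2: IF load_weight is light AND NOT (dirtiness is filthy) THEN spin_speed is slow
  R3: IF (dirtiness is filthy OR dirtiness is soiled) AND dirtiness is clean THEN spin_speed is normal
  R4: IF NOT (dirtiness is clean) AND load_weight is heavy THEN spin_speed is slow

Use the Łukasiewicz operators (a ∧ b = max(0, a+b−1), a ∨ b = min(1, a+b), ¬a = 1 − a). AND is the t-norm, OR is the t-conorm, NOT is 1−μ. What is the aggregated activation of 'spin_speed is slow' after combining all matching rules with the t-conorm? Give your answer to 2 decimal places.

R1: light=0.42 → w = 0.42
R2: light=0.42, ¬filthy=1−0.34=0.66; AND[max(0, a+b−1)] → w = 0.08
R3: (filthy=0.34 OR soiled=0.81) = 1.00; AND[max(0, a+b−1)] with clean=0.27 → w = 0.27
R4: ¬clean=1−0.27=0.73, heavy=0.06; AND[max(0, a+b−1)] → w = 0.00
Rules with consequent 'slow': {R2, R4} → strengths 0.08, 0.00
Aggregate via t-conorm [min(1, a+b)]: 0.08

0.08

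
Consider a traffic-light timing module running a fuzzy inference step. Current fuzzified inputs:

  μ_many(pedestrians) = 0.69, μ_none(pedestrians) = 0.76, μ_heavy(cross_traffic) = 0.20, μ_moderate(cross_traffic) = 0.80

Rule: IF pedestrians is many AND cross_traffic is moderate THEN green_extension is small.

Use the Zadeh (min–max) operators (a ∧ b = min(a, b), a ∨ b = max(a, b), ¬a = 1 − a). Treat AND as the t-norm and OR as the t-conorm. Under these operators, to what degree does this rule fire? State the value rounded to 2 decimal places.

0.69

firing strength: many=0.69, moderate=0.80; AND[min(a, b)] → w = 0.69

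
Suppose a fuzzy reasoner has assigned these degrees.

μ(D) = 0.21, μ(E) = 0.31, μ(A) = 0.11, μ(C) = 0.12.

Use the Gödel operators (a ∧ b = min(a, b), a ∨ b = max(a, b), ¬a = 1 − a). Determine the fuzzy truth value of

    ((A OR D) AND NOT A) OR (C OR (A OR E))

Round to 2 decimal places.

A OR D = max(a, b) on (0.11, 0.21) = 0.21
NOT A = 1 − 0.11 = 0.89
(A OR D) AND NOT A = min(a, b) on (0.21, 0.89) = 0.21
A OR E = max(a, b) on (0.11, 0.31) = 0.31
C OR (A OR E) = max(a, b) on (0.12, 0.31) = 0.31
((A OR D) AND NOT A) OR (C OR (A OR E)) = max(a, b) on (0.21, 0.31) = 0.31

0.31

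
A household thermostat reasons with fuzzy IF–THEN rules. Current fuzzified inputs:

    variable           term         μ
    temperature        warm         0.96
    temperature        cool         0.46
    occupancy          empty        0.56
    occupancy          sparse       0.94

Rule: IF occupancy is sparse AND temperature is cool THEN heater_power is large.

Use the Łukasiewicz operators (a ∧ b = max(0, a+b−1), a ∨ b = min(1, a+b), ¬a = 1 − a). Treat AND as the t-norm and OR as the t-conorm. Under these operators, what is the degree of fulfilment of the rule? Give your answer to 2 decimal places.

0.40

firing strength: sparse=0.94, cool=0.46; AND[max(0, a+b−1)] → w = 0.40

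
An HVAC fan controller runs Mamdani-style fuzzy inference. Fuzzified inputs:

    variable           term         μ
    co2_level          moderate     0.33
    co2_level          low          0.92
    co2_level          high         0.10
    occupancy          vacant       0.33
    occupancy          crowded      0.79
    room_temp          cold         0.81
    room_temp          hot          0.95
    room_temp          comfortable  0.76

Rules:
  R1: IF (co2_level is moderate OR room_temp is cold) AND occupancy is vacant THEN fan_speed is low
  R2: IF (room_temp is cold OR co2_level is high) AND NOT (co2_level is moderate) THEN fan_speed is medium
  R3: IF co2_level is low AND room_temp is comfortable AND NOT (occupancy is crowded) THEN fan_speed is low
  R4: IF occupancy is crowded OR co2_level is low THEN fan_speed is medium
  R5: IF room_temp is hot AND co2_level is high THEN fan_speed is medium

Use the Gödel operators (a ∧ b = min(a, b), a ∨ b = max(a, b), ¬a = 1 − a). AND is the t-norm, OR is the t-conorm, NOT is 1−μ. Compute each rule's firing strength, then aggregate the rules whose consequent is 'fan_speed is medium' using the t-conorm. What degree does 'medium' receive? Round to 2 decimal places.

R1: (moderate=0.33 OR cold=0.81) = 0.81; AND[min(a, b)] with vacant=0.33 → w = 0.33
R2: (cold=0.81 OR high=0.10) = 0.81; AND[min(a, b)] with ¬moderate=1−0.33=0.67 → w = 0.67
R3: low=0.92, comfortable=0.76, ¬crowded=1−0.79=0.21; AND[min(a, b)] → w = 0.21
R4: crowded=0.79, low=0.92; OR[max(a, b)] → w = 0.92
R5: hot=0.95, high=0.10; AND[min(a, b)] → w = 0.10
Rules with consequent 'medium': {R2, R4, R5} → strengths 0.67, 0.92, 0.10
Aggregate via t-conorm [max(a, b)]: 0.92

0.92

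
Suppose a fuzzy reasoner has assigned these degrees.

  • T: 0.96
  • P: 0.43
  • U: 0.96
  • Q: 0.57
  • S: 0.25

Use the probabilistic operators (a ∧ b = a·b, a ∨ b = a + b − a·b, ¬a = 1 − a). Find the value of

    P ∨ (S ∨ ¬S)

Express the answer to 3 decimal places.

0.893

¬S = 1 − 0.2500 = 0.7500
S ∨ ¬S = a + b − a·b on (0.2500, 0.7500) = 0.8125
P ∨ (S ∨ ¬S) = a + b − a·b on (0.4300, 0.8125) = 0.8931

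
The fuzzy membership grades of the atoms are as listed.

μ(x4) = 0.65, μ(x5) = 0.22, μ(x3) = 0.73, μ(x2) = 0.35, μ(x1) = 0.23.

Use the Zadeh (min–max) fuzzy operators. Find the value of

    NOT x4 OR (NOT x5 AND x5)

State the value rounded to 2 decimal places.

0.35

NOT x4 = 1 − 0.65 = 0.35
NOT x5 = 1 − 0.22 = 0.78
NOT x5 AND x5 = min(a, b) on (0.78, 0.22) = 0.22
NOT x4 OR (NOT x5 AND x5) = max(a, b) on (0.35, 0.22) = 0.35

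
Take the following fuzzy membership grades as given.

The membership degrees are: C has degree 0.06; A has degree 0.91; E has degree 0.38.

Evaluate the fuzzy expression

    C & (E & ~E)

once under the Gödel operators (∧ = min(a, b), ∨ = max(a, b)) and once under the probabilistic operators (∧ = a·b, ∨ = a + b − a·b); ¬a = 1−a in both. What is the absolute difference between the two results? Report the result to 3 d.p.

0.046

Under Gödel:
  ~E = 1 − 0.38 = 0.62
  E & ~E = min(a, b) on (0.38, 0.62) = 0.38
  C & (E & ~E) = min(a, b) on (0.06, 0.38) = 0.06
  → value = 0.0600
Under probabilistic:
  ~E = 1 − 0.3800 = 0.6200
  E & ~E = a·b on (0.3800, 0.6200) = 0.2356
  C & (E & ~E) = a·b on (0.0600, 0.2356) = 0.0141
  → value = 0.0141
|0.0600 − 0.0141| = 0.046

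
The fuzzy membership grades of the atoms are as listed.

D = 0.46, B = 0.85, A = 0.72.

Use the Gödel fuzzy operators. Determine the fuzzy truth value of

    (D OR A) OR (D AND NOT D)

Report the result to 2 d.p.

0.72

D OR A = max(a, b) on (0.46, 0.72) = 0.72
NOT D = 1 − 0.46 = 0.54
D AND NOT D = min(a, b) on (0.46, 0.54) = 0.46
(D OR A) OR (D AND NOT D) = max(a, b) on (0.72, 0.46) = 0.72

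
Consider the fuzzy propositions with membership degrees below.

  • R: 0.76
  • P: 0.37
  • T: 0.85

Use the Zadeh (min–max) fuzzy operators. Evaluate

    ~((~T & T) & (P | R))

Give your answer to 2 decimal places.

0.85

~T = 1 − 0.85 = 0.15
~T & T = min(a, b) on (0.15, 0.85) = 0.15
P | R = max(a, b) on (0.37, 0.76) = 0.76
(~T & T) & (P | R) = min(a, b) on (0.15, 0.76) = 0.15
~((~T & T) & (P | R)) = 1 − 0.15 = 0.85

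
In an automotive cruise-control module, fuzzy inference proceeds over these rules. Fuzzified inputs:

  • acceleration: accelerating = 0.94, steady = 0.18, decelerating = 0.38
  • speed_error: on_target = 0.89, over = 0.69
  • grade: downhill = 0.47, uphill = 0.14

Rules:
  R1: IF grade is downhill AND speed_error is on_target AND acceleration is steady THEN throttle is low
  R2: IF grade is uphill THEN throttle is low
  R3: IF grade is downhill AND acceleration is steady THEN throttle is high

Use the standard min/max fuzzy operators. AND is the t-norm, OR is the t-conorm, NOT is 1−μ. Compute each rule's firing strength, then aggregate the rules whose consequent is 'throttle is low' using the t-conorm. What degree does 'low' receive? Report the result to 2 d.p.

0.18

R1: downhill=0.47, on_target=0.89, steady=0.18; AND[min(a, b)] → w = 0.18
R2: uphill=0.14 → w = 0.14
R3: downhill=0.47, steady=0.18; AND[min(a, b)] → w = 0.18
Rules with consequent 'low': {R1, R2} → strengths 0.18, 0.14
Aggregate via t-conorm [max(a, b)]: 0.18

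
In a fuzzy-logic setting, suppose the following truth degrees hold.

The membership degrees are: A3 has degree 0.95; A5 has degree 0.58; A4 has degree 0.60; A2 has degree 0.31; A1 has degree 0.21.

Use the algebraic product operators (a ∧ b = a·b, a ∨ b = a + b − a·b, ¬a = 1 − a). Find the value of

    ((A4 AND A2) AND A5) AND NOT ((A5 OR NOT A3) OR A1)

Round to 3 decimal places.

A4 AND A2 = a·b on (0.6000, 0.3100) = 0.1860
(A4 AND A2) AND A5 = a·b on (0.1860, 0.5800) = 0.1079
NOT A3 = 1 − 0.9500 = 0.0500
A5 OR NOT A3 = a + b − a·b on (0.5800, 0.0500) = 0.6010
(A5 OR NOT A3) OR A1 = a + b − a·b on (0.6010, 0.2100) = 0.6848
NOT ((A5 OR NOT A3) OR A1) = 1 − 0.6848 = 0.3152
((A4 AND A2) AND A5) AND NOT ((A5 OR NOT A3) OR A1) = a·b on (0.1079, 0.3152) = 0.0340

0.034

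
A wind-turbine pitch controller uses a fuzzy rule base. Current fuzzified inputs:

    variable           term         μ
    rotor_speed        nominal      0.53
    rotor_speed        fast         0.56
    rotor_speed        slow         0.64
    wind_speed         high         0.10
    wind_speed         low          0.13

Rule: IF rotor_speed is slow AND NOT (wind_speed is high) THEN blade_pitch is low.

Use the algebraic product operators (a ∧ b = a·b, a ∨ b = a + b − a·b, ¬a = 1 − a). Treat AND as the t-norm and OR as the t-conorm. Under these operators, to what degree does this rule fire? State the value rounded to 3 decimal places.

firing strength: slow=0.64, ¬high=1−0.10=0.90; AND[a·b] → w = 0.5760

0.576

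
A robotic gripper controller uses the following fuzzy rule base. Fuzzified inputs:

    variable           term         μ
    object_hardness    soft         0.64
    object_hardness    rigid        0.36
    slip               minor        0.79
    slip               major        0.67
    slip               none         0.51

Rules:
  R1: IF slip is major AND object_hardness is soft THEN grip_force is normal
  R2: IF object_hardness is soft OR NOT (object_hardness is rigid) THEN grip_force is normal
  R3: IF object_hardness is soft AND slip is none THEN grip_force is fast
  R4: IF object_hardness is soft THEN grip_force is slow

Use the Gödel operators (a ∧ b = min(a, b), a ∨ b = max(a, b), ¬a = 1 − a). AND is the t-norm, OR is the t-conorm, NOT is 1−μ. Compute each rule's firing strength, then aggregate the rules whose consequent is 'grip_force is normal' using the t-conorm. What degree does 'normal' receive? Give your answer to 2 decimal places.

0.64

R1: major=0.67, soft=0.64; AND[min(a, b)] → w = 0.64
R2: soft=0.64, ¬rigid=1−0.36=0.64; OR[max(a, b)] → w = 0.64
R3: soft=0.64, none=0.51; AND[min(a, b)] → w = 0.51
R4: soft=0.64 → w = 0.64
Rules with consequent 'normal': {R1, R2} → strengths 0.64, 0.64
Aggregate via t-conorm [max(a, b)]: 0.64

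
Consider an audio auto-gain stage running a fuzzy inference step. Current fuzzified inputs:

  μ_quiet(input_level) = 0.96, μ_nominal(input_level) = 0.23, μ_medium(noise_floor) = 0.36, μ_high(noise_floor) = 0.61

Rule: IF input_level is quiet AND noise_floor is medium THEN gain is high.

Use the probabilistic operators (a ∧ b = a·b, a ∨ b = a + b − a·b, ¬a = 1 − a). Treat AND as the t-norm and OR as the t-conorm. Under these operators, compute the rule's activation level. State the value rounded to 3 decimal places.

0.346

firing strength: quiet=0.96, medium=0.36; AND[a·b] → w = 0.3456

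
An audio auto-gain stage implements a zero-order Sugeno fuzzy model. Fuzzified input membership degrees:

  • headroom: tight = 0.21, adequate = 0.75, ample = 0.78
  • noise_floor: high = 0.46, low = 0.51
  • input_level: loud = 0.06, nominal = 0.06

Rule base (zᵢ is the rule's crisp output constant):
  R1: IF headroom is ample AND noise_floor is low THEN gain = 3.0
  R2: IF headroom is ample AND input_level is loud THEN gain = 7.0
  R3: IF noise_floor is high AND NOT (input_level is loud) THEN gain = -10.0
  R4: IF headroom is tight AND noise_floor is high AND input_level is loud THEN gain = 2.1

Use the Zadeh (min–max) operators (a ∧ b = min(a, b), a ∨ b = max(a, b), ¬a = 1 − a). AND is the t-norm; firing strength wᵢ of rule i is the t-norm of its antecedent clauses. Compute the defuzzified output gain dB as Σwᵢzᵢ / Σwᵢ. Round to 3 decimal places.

R1 (z=3.0): ample=0.78, low=0.51; AND[min(a, b)] → w = 0.51
R2 (z=7.0): ample=0.78, loud=0.06; AND[min(a, b)] → w = 0.06
R3 (z=-10.0): high=0.46, ¬loud=1−0.06=0.94; AND[min(a, b)] → w = 0.46
R4 (z=2.1): tight=0.21, high=0.46, loud=0.06; AND[min(a, b)] → w = 0.06
Weighted average = (0.51·3.0 + 0.06·7.0 + 0.46·-10.0 + 0.06·2.1) / (0.51 + 0.06 + 0.46 + 0.06)
  = -2.5240 / 1.0900 = -2.316

-2.316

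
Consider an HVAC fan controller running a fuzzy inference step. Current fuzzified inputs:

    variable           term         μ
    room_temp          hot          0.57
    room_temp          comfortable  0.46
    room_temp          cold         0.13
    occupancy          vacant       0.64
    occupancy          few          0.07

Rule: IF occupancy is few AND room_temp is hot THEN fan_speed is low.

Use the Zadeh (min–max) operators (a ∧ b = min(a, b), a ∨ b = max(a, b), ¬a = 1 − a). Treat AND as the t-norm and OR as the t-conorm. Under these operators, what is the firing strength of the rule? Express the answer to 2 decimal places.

0.07

firing strength: few=0.07, hot=0.57; AND[min(a, b)] → w = 0.07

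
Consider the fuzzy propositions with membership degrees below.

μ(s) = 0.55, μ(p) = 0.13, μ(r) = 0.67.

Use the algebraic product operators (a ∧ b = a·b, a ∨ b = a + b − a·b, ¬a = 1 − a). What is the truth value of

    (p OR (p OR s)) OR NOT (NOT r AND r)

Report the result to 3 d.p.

p OR s = a + b − a·b on (0.1300, 0.5500) = 0.6085
p OR (p OR s) = a + b − a·b on (0.1300, 0.6085) = 0.6594
NOT r = 1 − 0.6700 = 0.3300
NOT r AND r = a·b on (0.3300, 0.6700) = 0.2211
NOT (NOT r AND r) = 1 − 0.2211 = 0.7789
(p OR (p OR s)) OR NOT (NOT r AND r) = a + b − a·b on (0.6594, 0.7789) = 0.9247

0.925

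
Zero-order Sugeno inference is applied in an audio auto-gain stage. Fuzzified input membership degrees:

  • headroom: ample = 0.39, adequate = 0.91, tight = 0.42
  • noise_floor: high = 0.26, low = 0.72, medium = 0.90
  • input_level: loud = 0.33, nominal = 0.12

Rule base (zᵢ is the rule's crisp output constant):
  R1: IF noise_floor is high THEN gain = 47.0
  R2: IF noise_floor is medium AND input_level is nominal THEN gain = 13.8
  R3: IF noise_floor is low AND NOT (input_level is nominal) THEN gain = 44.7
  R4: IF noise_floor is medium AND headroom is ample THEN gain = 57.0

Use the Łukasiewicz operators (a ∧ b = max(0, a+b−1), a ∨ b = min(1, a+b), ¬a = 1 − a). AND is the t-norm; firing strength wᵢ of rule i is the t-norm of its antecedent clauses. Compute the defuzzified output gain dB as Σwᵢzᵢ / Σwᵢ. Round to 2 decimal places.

R1 (z=47.0): high=0.26 → w = 0.26
R2 (z=13.8): medium=0.90, nominal=0.12; AND[max(0, a+b−1)] → w = 0.02
R3 (z=44.7): low=0.72, ¬nominal=1−0.12=0.88; AND[max(0, a+b−1)] → w = 0.60
R4 (z=57.0): medium=0.90, ample=0.39; AND[max(0, a+b−1)] → w = 0.29
Weighted average = (0.26·47.0 + 0.02·13.8 + 0.60·44.7 + 0.29·57.0) / (0.26 + 0.02 + 0.60 + 0.29)
  = 55.8460 / 1.1700 = 47.73

47.73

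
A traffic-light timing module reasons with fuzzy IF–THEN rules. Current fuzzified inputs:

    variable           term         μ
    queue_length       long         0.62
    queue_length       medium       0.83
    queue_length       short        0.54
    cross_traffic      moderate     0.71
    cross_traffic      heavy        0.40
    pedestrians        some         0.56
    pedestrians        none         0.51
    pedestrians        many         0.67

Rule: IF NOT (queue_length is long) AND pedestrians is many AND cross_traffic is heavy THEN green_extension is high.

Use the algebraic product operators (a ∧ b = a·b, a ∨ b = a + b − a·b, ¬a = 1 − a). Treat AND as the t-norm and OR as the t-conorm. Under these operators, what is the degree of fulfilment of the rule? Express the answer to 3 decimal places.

firing strength: ¬long=1−0.62=0.38, many=0.67, heavy=0.40; AND[a·b] → w = 0.1018

0.102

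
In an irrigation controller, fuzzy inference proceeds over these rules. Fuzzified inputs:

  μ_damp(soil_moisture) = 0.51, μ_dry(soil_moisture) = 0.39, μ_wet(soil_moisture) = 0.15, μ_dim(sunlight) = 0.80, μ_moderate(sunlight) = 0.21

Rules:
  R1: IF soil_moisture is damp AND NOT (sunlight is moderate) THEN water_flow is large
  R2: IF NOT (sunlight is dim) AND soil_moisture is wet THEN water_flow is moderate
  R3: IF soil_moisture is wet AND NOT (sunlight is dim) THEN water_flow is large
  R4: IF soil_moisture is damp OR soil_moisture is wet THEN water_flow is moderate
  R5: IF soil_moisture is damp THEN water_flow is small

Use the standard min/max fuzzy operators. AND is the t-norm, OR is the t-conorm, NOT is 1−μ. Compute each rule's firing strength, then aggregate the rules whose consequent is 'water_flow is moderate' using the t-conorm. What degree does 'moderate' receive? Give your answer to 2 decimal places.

R1: damp=0.51, ¬moderate=1−0.21=0.79; AND[min(a, b)] → w = 0.51
R2: ¬dim=1−0.80=0.20, wet=0.15; AND[min(a, b)] → w = 0.15
R3: wet=0.15, ¬dim=1−0.80=0.20; AND[min(a, b)] → w = 0.15
R4: damp=0.51, wet=0.15; OR[max(a, b)] → w = 0.51
R5: damp=0.51 → w = 0.51
Rules with consequent 'moderate': {R2, R4} → strengths 0.15, 0.51
Aggregate via t-conorm [max(a, b)]: 0.51

0.51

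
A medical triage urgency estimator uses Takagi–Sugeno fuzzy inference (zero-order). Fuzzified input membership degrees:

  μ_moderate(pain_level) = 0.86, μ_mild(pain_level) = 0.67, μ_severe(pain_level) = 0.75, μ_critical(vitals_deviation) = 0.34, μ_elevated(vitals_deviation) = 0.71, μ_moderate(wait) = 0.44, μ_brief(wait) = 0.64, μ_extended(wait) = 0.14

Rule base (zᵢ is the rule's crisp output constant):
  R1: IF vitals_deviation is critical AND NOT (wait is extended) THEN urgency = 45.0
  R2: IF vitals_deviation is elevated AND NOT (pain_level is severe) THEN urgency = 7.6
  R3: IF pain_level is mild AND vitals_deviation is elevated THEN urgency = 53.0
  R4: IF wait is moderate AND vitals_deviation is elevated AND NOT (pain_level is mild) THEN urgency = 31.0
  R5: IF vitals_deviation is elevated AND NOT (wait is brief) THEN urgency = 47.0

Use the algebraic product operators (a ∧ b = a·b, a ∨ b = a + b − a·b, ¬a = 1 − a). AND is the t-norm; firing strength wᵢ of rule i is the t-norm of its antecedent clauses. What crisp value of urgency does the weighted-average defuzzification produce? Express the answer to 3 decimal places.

R1 (z=45.0): critical=0.34, ¬extended=1−0.14=0.86; AND[a·b] → w = 0.2924
R2 (z=7.6): elevated=0.71, ¬severe=1−0.75=0.25; AND[a·b] → w = 0.1775
R3 (z=53.0): mild=0.67, elevated=0.71; AND[a·b] → w = 0.4757
R4 (z=31.0): moderate=0.44, elevated=0.71, ¬mild=1−0.67=0.33; AND[a·b] → w = 0.1031
R5 (z=47.0): elevated=0.71, ¬brief=1−0.64=0.36; AND[a·b] → w = 0.2556
Weighted average = (0.2924·45.0 + 0.1775·7.6 + 0.4757·53.0 + 0.1031·31.0 + 0.2556·47.0) / (0.2924 + 0.1775 + 0.4757 + 0.1031 + 0.2556)
  = 54.9282 / 1.3043 = 42.113

42.113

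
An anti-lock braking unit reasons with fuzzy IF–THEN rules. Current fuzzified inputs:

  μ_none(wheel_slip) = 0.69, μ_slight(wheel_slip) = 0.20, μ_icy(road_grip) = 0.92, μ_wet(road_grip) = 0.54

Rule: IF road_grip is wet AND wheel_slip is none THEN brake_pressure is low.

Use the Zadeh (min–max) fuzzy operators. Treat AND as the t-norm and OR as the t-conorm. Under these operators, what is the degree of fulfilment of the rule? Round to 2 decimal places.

0.54

firing strength: wet=0.54, none=0.69; AND[min(a, b)] → w = 0.54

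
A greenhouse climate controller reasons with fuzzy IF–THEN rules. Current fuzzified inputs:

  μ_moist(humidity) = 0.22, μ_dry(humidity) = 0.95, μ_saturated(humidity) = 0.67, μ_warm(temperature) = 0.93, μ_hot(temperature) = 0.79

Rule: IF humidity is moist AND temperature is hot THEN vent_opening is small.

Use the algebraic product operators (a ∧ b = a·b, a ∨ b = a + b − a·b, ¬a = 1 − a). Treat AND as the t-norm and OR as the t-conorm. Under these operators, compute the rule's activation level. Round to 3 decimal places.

0.174

firing strength: moist=0.22, hot=0.79; AND[a·b] → w = 0.1738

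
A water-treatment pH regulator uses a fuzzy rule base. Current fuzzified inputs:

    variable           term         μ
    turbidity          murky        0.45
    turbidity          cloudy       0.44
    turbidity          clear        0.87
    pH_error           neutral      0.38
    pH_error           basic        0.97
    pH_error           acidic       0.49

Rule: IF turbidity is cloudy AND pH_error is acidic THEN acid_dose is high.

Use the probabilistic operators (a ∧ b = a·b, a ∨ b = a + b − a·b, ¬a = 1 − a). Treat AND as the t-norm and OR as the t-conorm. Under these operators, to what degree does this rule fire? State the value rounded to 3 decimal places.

firing strength: cloudy=0.44, acidic=0.49; AND[a·b] → w = 0.2156

0.216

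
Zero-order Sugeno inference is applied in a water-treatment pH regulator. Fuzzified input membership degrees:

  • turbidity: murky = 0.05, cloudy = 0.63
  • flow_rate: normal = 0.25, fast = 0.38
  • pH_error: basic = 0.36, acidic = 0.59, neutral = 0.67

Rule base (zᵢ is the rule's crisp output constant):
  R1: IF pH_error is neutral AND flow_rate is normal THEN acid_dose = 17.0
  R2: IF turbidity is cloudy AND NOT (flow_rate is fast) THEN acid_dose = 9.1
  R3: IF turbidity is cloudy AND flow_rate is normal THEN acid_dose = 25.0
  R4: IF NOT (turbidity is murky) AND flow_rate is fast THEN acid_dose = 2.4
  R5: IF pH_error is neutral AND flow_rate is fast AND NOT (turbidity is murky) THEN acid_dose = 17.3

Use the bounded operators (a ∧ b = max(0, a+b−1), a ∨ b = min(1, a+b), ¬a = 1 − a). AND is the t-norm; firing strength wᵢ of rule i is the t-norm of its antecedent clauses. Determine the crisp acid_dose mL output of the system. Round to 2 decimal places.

R1 (z=17.0): neutral=0.67, normal=0.25; AND[max(0, a+b−1)] → w = 0.00
R2 (z=9.1): cloudy=0.63, ¬fast=1−0.38=0.62; AND[max(0, a+b−1)] → w = 0.25
R3 (z=25.0): cloudy=0.63, normal=0.25; AND[max(0, a+b−1)] → w = 0.00
R4 (z=2.4): ¬murky=1−0.05=0.95, fast=0.38; AND[max(0, a+b−1)] → w = 0.33
R5 (z=17.3): neutral=0.67, fast=0.38, ¬murky=1−0.05=0.95; AND[max(0, a+b−1)] → w = 0.00
Weighted average = (0.00·17.0 + 0.25·9.1 + 0.00·25.0 + 0.33·2.4 + 0.00·17.3) / (0.00 + 0.25 + 0.00 + 0.33 + 0.00)
  = 3.0670 / 0.5800 = 5.29

5.29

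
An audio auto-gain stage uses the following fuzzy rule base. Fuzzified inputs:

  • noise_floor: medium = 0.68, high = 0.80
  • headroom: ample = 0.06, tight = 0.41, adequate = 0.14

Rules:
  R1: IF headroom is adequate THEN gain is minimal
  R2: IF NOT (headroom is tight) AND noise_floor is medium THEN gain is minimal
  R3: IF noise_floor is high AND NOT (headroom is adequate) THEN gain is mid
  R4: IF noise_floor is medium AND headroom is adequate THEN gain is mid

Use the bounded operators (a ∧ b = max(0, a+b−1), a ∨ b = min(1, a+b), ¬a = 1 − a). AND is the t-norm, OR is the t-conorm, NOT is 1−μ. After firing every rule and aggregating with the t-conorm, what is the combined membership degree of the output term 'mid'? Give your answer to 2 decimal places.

R1: adequate=0.14 → w = 0.14
R2: ¬tight=1−0.41=0.59, medium=0.68; AND[max(0, a+b−1)] → w = 0.27
R3: high=0.80, ¬adequate=1−0.14=0.86; AND[max(0, a+b−1)] → w = 0.66
R4: medium=0.68, adequate=0.14; AND[max(0, a+b−1)] → w = 0.00
Rules with consequent 'mid': {R3, R4} → strengths 0.66, 0.00
Aggregate via t-conorm [min(1, a+b)]: 0.66

0.66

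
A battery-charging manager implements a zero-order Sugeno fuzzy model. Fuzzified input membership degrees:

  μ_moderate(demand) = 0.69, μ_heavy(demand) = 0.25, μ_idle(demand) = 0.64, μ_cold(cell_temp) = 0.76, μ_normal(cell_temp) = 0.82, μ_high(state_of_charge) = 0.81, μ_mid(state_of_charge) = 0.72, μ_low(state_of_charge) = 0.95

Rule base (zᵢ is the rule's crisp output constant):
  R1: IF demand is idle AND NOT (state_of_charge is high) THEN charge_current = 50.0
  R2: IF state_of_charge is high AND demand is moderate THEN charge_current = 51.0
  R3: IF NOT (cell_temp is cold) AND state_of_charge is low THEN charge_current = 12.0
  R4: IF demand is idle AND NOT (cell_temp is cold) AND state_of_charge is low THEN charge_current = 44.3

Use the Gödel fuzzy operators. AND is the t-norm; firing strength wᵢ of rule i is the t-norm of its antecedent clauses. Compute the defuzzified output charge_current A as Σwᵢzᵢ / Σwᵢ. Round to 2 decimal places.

42.80

R1 (z=50.0): idle=0.64, ¬high=1−0.81=0.19; AND[min(a, b)] → w = 0.19
R2 (z=51.0): high=0.81, moderate=0.69; AND[min(a, b)] → w = 0.69
R3 (z=12.0): ¬cold=1−0.76=0.24, low=0.95; AND[min(a, b)] → w = 0.24
R4 (z=44.3): idle=0.64, ¬cold=1−0.76=0.24, low=0.95; AND[min(a, b)] → w = 0.24
Weighted average = (0.19·50.0 + 0.69·51.0 + 0.24·12.0 + 0.24·44.3) / (0.19 + 0.69 + 0.24 + 0.24)
  = 58.2020 / 1.3600 = 42.80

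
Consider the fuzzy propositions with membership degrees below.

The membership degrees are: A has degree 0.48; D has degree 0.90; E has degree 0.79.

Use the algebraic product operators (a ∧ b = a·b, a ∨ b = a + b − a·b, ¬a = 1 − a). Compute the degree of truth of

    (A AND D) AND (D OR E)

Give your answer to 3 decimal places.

0.423

A AND D = a·b on (0.4800, 0.9000) = 0.4320
D OR E = a + b − a·b on (0.9000, 0.7900) = 0.9790
(A AND D) AND (D OR E) = a·b on (0.4320, 0.9790) = 0.4229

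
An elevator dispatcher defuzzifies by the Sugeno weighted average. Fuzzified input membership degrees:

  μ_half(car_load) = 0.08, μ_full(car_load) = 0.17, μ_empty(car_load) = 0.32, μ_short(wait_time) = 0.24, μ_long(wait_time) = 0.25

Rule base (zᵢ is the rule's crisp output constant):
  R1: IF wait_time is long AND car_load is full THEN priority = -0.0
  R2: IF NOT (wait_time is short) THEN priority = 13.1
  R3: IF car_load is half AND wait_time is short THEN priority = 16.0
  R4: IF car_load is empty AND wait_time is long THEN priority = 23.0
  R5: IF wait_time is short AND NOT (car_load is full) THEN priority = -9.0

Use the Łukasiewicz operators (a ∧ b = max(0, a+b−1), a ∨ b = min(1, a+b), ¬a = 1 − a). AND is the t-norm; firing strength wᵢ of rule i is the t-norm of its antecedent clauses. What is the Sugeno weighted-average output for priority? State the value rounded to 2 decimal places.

R1 (z=-0.0): long=0.25, full=0.17; AND[max(0, a+b−1)] → w = 0.00
R2 (z=13.1): ¬short=1−0.24=0.76 → w = 0.76
R3 (z=16.0): half=0.08, short=0.24; AND[max(0, a+b−1)] → w = 0.00
R4 (z=23.0): empty=0.32, long=0.25; AND[max(0, a+b−1)] → w = 0.00
R5 (z=-9.0): short=0.24, ¬full=1−0.17=0.83; AND[max(0, a+b−1)] → w = 0.07
Weighted average = (0.00·-0.0 + 0.76·13.1 + 0.00·16.0 + 0.00·23.0 + 0.07·-9.0) / (0.00 + 0.76 + 0.00 + 0.00 + 0.07)
  = 9.3260 / 0.8300 = 11.24

11.24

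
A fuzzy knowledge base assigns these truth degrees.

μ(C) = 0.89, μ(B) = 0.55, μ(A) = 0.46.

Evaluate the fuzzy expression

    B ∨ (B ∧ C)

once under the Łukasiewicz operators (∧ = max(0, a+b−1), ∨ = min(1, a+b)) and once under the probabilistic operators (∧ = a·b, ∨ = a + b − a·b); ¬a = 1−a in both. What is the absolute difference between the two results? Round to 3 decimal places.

0.220

Under Łukasiewicz:
  B ∧ C = max(0, a+b−1) on (0.55, 0.89) = 0.44
  B ∨ (B ∧ C) = min(1, a+b) on (0.55, 0.44) = 0.99
  → value = 0.9900
Under probabilistic:
  B ∧ C = a·b on (0.5500, 0.8900) = 0.4895
  B ∨ (B ∧ C) = a + b − a·b on (0.5500, 0.4895) = 0.7703
  → value = 0.7703
|0.9900 − 0.7703| = 0.220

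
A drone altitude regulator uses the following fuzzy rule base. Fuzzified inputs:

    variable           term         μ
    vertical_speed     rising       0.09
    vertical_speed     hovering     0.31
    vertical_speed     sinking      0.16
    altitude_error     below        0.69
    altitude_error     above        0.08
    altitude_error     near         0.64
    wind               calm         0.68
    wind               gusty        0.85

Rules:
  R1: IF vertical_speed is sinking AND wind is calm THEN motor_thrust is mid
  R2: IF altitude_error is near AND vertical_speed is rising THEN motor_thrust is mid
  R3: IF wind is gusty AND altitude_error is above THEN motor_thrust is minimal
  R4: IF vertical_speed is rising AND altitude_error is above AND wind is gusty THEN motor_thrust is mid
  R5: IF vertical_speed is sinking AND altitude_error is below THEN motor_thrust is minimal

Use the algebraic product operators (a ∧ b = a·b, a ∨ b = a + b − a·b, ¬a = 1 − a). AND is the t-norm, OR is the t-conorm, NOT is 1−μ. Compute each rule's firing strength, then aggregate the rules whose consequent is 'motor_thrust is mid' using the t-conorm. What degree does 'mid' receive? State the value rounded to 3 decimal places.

0.165

R1: sinking=0.16, calm=0.68; AND[a·b] → w = 0.1088
R2: near=0.64, rising=0.09; AND[a·b] → w = 0.0576
R3: gusty=0.85, above=0.08; AND[a·b] → w = 0.0680
R4: rising=0.09, above=0.08, gusty=0.85; AND[a·b] → w = 0.0061
R5: sinking=0.16, below=0.69; AND[a·b] → w = 0.1104
Rules with consequent 'mid': {R1, R2, R4} → strengths 0.1088, 0.0576, 0.0061
Aggregate via t-conorm [a + b − a·b]: 0.1653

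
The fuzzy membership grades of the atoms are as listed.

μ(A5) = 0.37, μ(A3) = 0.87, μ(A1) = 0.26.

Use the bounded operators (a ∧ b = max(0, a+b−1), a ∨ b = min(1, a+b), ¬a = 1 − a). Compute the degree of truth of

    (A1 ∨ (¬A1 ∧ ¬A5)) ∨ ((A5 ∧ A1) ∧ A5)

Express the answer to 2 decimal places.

¬A1 = 1 − 0.26 = 0.74
¬A5 = 1 − 0.37 = 0.63
¬A1 ∧ ¬A5 = max(0, a+b−1) on (0.74, 0.63) = 0.37
A1 ∨ (¬A1 ∧ ¬A5) = min(1, a+b) on (0.26, 0.37) = 0.63
A5 ∧ A1 = max(0, a+b−1) on (0.37, 0.26) = 0.00
(A5 ∧ A1) ∧ A5 = max(0, a+b−1) on (0.00, 0.37) = 0.00
(A1 ∨ (¬A1 ∧ ¬A5)) ∨ ((A5 ∧ A1) ∧ A5) = min(1, a+b) on (0.63, 0.00) = 0.63

0.63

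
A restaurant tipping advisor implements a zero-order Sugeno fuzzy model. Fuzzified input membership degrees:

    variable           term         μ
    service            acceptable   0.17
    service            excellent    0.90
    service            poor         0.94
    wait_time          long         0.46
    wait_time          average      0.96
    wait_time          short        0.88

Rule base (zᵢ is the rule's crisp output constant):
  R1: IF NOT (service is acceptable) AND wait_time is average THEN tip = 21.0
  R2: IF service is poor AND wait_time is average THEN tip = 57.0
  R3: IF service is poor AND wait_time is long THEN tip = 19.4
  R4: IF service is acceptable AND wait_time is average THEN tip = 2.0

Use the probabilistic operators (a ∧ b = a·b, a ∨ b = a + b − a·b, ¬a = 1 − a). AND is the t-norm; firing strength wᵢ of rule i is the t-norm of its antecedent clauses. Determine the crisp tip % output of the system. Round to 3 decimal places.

33.504

R1 (z=21.0): ¬acceptable=1−0.17=0.83, average=0.96; AND[a·b] → w = 0.7968
R2 (z=57.0): poor=0.94, average=0.96; AND[a·b] → w = 0.9024
R3 (z=19.4): poor=0.94, long=0.46; AND[a·b] → w = 0.4324
R4 (z=2.0): acceptable=0.17, average=0.96; AND[a·b] → w = 0.1632
Weighted average = (0.7968·21.0 + 0.9024·57.0 + 0.4324·19.4 + 0.1632·2.0) / (0.7968 + 0.9024 + 0.4324 + 0.1632)
  = 76.8846 / 2.2948 = 33.504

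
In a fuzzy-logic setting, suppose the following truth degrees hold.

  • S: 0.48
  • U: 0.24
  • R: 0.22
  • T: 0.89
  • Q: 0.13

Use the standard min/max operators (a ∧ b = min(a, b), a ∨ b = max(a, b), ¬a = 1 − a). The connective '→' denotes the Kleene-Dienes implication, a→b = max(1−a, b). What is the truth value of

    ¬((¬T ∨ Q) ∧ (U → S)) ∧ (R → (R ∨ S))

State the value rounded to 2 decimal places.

¬T = 1 − 0.89 = 0.11
¬T ∨ Q = max(a, b) on (0.11, 0.13) = 0.13
U → S  [Kleene-Dienes: max(1−a, b)] with a=0.24, b=0.48 → 0.76
(¬T ∨ Q) ∧ (U → S) = min(a, b) on (0.13, 0.76) = 0.13
¬((¬T ∨ Q) ∧ (U → S)) = 1 − 0.13 = 0.87
R ∨ S = max(a, b) on (0.22, 0.48) = 0.48
R → (R ∨ S)  [Kleene-Dienes: max(1−a, b)] with a=0.22, b=0.48 → 0.78
¬((¬T ∨ Q) ∧ (U → S)) ∧ (R → (R ∨ S)) = min(a, b) on (0.87, 0.78) = 0.78

0.78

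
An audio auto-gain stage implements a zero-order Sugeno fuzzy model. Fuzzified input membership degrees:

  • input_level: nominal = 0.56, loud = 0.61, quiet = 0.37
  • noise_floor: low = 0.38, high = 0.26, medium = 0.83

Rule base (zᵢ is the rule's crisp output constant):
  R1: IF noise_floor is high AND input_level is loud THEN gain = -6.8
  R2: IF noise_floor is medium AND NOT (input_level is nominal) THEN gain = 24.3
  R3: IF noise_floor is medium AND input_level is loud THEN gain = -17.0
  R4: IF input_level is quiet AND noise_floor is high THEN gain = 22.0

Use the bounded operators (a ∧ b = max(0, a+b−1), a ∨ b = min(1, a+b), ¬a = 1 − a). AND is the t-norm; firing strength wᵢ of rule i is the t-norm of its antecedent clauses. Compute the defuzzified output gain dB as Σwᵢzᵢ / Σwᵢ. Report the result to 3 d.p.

R1 (z=-6.8): high=0.26, loud=0.61; AND[max(0, a+b−1)] → w = 0.00
R2 (z=24.3): medium=0.83, ¬nominal=1−0.56=0.44; AND[max(0, a+b−1)] → w = 0.27
R3 (z=-17.0): medium=0.83, loud=0.61; AND[max(0, a+b−1)] → w = 0.44
R4 (z=22.0): quiet=0.37, high=0.26; AND[max(0, a+b−1)] → w = 0.00
Weighted average = (0.00·-6.8 + 0.27·24.3 + 0.44·-17.0 + 0.00·22.0) / (0.00 + 0.27 + 0.44 + 0.00)
  = -0.9190 / 0.7100 = -1.294

-1.294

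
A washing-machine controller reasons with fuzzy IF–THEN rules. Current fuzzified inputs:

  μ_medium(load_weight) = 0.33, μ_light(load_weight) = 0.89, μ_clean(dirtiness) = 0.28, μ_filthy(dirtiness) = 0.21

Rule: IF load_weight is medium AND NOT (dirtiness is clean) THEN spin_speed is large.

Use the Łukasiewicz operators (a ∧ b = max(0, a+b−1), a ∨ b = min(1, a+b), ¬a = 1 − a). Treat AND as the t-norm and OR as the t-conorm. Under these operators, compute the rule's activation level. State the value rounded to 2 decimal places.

firing strength: medium=0.33, ¬clean=1−0.28=0.72; AND[max(0, a+b−1)] → w = 0.05

0.05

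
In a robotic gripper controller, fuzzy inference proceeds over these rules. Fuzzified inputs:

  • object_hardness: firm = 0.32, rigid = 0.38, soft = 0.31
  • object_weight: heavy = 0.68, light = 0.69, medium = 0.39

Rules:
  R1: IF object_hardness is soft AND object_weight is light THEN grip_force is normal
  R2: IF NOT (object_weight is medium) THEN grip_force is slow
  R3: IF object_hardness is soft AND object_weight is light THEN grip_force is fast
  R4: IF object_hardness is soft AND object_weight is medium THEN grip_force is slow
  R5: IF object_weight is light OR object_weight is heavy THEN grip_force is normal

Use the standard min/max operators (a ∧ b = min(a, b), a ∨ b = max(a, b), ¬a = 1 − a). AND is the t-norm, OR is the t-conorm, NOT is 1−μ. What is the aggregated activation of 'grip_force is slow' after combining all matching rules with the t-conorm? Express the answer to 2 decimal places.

0.61

R1: soft=0.31, light=0.69; AND[min(a, b)] → w = 0.31
R2: ¬medium=1−0.39=0.61 → w = 0.61
R3: soft=0.31, light=0.69; AND[min(a, b)] → w = 0.31
R4: soft=0.31, medium=0.39; AND[min(a, b)] → w = 0.31
R5: light=0.69, heavy=0.68; OR[max(a, b)] → w = 0.69
Rules with consequent 'slow': {R2, R4} → strengths 0.61, 0.31
Aggregate via t-conorm [max(a, b)]: 0.61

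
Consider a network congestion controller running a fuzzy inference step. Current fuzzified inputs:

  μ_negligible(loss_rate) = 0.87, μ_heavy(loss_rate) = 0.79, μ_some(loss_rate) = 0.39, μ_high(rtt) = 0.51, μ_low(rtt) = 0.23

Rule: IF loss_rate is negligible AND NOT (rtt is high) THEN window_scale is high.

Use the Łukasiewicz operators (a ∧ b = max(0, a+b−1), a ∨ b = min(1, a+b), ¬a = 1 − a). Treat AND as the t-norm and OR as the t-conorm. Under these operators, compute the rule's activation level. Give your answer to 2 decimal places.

firing strength: negligible=0.87, ¬high=1−0.51=0.49; AND[max(0, a+b−1)] → w = 0.36

0.36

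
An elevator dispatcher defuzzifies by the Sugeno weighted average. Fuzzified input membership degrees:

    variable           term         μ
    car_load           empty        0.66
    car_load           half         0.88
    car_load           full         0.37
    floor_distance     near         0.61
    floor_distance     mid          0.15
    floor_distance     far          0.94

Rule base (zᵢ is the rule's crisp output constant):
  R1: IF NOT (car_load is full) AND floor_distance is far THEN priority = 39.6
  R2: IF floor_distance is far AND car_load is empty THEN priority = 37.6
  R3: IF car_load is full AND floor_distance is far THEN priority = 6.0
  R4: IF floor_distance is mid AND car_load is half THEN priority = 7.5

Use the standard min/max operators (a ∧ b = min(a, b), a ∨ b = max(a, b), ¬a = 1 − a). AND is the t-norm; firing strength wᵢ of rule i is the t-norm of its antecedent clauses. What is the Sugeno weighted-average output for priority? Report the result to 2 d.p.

29.34

R1 (z=39.6): ¬full=1−0.37=0.63, far=0.94; AND[min(a, b)] → w = 0.63
R2 (z=37.6): far=0.94, empty=0.66; AND[min(a, b)] → w = 0.66
R3 (z=6.0): full=0.37, far=0.94; AND[min(a, b)] → w = 0.37
R4 (z=7.5): mid=0.15, half=0.88; AND[min(a, b)] → w = 0.15
Weighted average = (0.63·39.6 + 0.66·37.6 + 0.37·6.0 + 0.15·7.5) / (0.63 + 0.66 + 0.37 + 0.15)
  = 53.1090 / 1.8100 = 29.34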